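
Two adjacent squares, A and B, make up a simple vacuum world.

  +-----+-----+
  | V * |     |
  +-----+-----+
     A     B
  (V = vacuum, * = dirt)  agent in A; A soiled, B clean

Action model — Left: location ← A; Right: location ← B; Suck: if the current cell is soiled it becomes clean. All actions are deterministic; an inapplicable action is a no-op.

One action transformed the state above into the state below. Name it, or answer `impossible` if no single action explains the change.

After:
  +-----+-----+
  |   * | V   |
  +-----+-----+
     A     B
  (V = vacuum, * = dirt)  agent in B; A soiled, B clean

try  Left: loc=A A=soiled B=clean
try Right: loc=B A=soiled B=clean  ← match
try  Suck: loc=A A=clean B=clean

Right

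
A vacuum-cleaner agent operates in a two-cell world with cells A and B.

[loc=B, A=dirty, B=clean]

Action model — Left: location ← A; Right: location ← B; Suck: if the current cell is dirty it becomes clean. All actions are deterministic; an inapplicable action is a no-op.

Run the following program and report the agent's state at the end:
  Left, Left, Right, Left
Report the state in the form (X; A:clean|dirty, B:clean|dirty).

[1] after Left: (A; A:dirty, B:clean)
[2] after Left: (A; A:dirty, B:clean)
[3] after Right: (B; A:dirty, B:clean)
[4] after Left: (A; A:dirty, B:clean)

(A; A:dirty, B:clean)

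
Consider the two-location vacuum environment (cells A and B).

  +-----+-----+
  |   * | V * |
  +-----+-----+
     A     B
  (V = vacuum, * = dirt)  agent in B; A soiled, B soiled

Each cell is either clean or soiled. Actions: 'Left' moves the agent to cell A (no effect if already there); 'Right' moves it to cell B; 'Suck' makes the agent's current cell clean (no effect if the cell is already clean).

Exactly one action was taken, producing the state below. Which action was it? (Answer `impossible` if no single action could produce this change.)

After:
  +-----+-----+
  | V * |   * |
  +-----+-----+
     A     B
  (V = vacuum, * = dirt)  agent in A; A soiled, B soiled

Left

try  Left: (A; A:soiled, B:soiled)  ← match
try Right: (B; A:soiled, B:soiled)
try  Suck: (B; A:soiled, B:clean)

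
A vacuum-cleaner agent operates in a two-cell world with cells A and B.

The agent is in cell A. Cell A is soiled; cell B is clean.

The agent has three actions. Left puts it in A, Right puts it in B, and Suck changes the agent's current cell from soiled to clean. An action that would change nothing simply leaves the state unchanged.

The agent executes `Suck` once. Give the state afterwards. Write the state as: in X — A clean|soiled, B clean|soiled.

start: in A — A soiled, B clean
step 1/1 (Suck): in A — A clean, B clean

in A — A clean, B clean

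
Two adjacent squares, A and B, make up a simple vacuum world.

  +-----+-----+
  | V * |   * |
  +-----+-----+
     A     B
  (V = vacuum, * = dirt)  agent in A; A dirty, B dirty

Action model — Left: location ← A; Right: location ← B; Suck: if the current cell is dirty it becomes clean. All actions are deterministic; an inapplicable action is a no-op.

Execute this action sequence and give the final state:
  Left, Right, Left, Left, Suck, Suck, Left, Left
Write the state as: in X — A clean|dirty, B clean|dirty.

1) do Left; now in A — A dirty, B dirty
2) do Right; now in B — A dirty, B dirty
3) do Left; now in A — A dirty, B dirty
4) do Left; now in A — A dirty, B dirty
5) do Suck; now in A — A clean, B dirty
6) do Suck; now in A — A clean, B dirty
7) do Left; now in A — A clean, B dirty
8) do Left; now in A — A clean, B dirty

in A — A clean, B dirty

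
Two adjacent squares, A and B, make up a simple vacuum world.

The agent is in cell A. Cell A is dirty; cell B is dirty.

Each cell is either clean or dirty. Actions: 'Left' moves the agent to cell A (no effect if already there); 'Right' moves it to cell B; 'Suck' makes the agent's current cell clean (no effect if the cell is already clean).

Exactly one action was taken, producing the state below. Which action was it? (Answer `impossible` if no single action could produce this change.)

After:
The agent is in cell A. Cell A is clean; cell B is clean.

try  Left: (A; A:dirty, B:dirty)
try Right: (B; A:dirty, B:dirty)
try  Suck: (A; A:clean, B:dirty)
no single action produces the after-state

impossible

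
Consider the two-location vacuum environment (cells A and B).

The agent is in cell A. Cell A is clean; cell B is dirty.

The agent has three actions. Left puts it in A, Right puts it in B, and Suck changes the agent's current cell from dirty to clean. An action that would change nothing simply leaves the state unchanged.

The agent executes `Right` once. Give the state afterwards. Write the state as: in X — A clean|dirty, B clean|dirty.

start: in A — A clean, B dirty
step 1/1 (Right): in B — A clean, B dirty

in B — A clean, B dirty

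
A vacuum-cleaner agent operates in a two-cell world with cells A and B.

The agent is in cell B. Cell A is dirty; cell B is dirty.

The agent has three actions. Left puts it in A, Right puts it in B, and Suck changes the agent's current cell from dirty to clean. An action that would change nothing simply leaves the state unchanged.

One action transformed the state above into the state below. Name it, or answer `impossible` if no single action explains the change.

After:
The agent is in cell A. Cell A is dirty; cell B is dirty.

Left

try  Left: loc=A A=dirty B=dirty  ← match
try Right: loc=B A=dirty B=dirty
try  Suck: loc=B A=dirty B=clean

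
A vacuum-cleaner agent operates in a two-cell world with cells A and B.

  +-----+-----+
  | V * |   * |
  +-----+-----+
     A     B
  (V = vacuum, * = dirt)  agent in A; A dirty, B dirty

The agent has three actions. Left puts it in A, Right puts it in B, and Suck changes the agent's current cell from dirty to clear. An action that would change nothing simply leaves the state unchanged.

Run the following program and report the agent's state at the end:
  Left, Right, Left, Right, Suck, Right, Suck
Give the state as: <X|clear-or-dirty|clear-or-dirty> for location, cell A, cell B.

1) do Left; now <A|dirty|dirty>
2) do Right; now <B|dirty|dirty>
3) do Left; now <A|dirty|dirty>
4) do Right; now <B|dirty|dirty>
5) do Suck; now <B|dirty|clear>
6) do Right; now <B|dirty|clear>
7) do Suck; now <B|dirty|clear>

<B|dirty|clear>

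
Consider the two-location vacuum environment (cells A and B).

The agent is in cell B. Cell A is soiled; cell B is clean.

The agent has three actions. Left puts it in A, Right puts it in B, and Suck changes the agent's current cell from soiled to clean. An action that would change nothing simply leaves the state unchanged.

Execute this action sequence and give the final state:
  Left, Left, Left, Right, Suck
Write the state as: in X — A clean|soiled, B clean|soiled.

in B — A soiled, B clean

t=1 Left ⇒ in A — A soiled, B clean
t=2 Left ⇒ in A — A soiled, B clean
t=3 Left ⇒ in A — A soiled, B clean
t=4 Right ⇒ in B — A soiled, B clean
t=5 Suck ⇒ in B — A soiled, B clean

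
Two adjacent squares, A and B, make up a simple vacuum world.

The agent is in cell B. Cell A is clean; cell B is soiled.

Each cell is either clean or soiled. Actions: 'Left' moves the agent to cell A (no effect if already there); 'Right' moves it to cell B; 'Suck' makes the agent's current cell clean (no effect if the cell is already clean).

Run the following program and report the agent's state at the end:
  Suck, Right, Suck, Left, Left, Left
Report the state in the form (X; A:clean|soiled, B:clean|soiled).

(A; A:clean, B:clean)

step 1/6 (Suck): (B; A:clean, B:clean)
step 2/6 (Right): (B; A:clean, B:clean)
step 3/6 (Suck): (B; A:clean, B:clean)
step 4/6 (Left): (A; A:clean, B:clean)
step 5/6 (Left): (A; A:clean, B:clean)
step 6/6 (Left): (A; A:clean, B:clean)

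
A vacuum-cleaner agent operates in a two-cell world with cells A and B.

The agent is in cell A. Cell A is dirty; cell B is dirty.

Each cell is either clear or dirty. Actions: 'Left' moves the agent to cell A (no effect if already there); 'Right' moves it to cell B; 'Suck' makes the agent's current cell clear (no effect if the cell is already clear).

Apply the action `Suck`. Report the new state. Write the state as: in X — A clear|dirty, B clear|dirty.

start: in A — A dirty, B dirty
Suck (#1): in A — A clear, B dirty

in A — A clear, B dirty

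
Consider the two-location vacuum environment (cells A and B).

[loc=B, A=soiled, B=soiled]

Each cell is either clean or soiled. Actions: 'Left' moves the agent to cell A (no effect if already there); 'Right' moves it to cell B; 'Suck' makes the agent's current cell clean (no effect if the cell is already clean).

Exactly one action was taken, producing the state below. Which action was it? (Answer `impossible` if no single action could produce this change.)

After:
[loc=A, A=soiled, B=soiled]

Left

try  Left: (A; A:soiled, B:soiled)  ← match
try Right: (B; A:soiled, B:soiled)
try  Suck: (B; A:soiled, B:clean)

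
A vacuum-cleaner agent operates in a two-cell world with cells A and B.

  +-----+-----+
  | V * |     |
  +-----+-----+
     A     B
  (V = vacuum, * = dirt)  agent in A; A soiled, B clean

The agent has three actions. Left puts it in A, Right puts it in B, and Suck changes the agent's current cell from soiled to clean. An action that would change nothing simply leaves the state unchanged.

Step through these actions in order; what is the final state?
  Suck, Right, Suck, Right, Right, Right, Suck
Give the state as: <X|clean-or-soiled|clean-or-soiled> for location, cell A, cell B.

<B|clean|clean>

1) do Suck; now <A|clean|clean>
2) do Right; now <B|clean|clean>
3) do Suck; now <B|clean|clean>
4) do Right; now <B|clean|clean>
5) do Right; now <B|clean|clean>
6) do Right; now <B|clean|clean>
7) do Suck; now <B|clean|clean>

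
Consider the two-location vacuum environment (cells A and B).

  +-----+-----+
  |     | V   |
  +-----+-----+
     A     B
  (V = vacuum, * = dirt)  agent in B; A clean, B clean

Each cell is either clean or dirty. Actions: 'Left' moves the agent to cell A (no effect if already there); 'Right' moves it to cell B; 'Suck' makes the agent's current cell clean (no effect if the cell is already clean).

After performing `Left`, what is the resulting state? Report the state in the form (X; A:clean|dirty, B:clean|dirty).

(A; A:clean, B:clean)

start: (B; A:clean, B:clean)
Left (#1): (A; A:clean, B:clean)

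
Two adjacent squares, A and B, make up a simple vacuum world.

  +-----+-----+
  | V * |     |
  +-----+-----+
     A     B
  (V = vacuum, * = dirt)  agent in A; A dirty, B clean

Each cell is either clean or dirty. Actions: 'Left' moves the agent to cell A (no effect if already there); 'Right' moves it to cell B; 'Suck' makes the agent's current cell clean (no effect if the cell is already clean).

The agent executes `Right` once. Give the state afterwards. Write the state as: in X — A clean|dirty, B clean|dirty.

start: in A — A dirty, B clean
Right (#1): in B — A dirty, B clean

in B — A dirty, B clean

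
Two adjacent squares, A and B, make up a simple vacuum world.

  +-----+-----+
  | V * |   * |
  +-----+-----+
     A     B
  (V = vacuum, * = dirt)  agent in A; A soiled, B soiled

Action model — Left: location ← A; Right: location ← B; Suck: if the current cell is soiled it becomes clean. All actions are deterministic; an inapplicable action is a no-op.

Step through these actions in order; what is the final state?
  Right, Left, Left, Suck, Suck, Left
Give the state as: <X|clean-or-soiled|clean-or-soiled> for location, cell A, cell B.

<A|clean|soiled>

1) do Right; now <B|soiled|soiled>
2) do Left; now <A|soiled|soiled>
3) do Left; now <A|soiled|soiled>
4) do Suck; now <A|clean|soiled>
5) do Suck; now <A|clean|soiled>
6) do Left; now <A|clean|soiled>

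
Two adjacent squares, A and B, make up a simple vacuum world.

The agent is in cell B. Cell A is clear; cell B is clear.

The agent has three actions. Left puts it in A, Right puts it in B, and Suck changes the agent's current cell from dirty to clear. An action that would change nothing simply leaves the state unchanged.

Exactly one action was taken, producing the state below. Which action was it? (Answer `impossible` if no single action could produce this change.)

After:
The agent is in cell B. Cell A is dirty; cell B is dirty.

impossible

try  Left: (A; A:clear, B:clear)
try Right: (B; A:clear, B:clear)
try  Suck: (B; A:clear, B:clear)
no single action produces the after-state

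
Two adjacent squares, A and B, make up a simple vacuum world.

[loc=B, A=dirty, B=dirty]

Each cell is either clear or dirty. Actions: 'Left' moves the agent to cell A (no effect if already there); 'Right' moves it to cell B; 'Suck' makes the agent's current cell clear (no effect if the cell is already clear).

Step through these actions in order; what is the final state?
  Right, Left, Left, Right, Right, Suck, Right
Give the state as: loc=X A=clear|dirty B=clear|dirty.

loc=B A=dirty B=clear

t=1 Right ⇒ loc=B A=dirty B=dirty
t=2 Left ⇒ loc=A A=dirty B=dirty
t=3 Left ⇒ loc=A A=dirty B=dirty
t=4 Right ⇒ loc=B A=dirty B=dirty
t=5 Right ⇒ loc=B A=dirty B=dirty
t=6 Suck ⇒ loc=B A=dirty B=clear
t=7 Right ⇒ loc=B A=dirty B=clear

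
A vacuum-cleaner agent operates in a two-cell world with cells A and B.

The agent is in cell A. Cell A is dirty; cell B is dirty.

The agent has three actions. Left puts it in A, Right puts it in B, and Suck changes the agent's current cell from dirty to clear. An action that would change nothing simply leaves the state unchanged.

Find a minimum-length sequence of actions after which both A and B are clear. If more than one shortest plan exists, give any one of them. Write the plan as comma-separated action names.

t=1 Suck ⇒ in A — A clear, B dirty
t=2 Right ⇒ in B — A clear, B dirty
t=3 Suck ⇒ in B — A clear, B clear
min 3: Suck A + move + Suck B

Suck, Right, Suck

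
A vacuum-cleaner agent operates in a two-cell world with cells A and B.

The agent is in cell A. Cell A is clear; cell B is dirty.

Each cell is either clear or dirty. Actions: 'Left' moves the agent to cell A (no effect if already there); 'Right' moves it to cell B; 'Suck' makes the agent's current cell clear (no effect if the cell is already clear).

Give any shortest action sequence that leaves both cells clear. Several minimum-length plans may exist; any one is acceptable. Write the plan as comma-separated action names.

1) do Right; now <B|clear|dirty>
2) do Suck; now <B|clear|clear>
min 2: go B then Suck

Right, Suck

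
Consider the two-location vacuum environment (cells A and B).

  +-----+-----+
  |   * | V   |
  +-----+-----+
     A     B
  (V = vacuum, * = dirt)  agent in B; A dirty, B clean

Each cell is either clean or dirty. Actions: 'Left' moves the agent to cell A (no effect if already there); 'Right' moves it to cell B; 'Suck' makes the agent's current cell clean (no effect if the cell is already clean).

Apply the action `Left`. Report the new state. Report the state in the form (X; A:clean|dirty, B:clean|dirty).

start: (B; A:dirty, B:clean)
1. Left → (A; A:dirty, B:clean)

(A; A:dirty, B:clean)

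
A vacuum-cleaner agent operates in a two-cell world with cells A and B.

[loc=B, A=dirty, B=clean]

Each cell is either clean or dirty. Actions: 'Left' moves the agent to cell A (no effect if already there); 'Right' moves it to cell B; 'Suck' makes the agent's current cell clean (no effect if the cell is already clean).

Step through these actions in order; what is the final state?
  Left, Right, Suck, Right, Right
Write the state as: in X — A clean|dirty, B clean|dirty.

1) do Left; now in A — A dirty, B clean
2) do Right; now in B — A dirty, B clean
3) do Suck; now in B — A dirty, B clean
4) do Right; now in B — A dirty, B clean
5) do Right; now in B — A dirty, B clean

in B — A dirty, B clean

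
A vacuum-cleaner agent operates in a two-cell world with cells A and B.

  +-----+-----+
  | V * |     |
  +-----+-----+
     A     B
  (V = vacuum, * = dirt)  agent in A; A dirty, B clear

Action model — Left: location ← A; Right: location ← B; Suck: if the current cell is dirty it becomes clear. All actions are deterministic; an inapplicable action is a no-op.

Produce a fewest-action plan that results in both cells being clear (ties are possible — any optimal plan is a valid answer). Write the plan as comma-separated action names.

Suck

step 1/1 (Suck): in A — A clear, B clear
min 1: A is dirty, one Suck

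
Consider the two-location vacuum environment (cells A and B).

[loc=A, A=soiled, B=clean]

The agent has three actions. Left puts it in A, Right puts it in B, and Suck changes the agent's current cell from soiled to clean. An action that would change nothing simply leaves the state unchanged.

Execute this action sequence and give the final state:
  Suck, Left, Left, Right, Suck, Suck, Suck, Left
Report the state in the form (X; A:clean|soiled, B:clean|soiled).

(A; A:clean, B:clean)

t=1 Suck ⇒ (A; A:clean, B:clean)
t=2 Left ⇒ (A; A:clean, B:clean)
t=3 Left ⇒ (A; A:clean, B:clean)
t=4 Right ⇒ (B; A:clean, B:clean)
t=5 Suck ⇒ (B; A:clean, B:clean)
t=6 Suck ⇒ (B; A:clean, B:clean)
t=7 Suck ⇒ (B; A:clean, B:clean)
t=8 Left ⇒ (A; A:clean, B:clean)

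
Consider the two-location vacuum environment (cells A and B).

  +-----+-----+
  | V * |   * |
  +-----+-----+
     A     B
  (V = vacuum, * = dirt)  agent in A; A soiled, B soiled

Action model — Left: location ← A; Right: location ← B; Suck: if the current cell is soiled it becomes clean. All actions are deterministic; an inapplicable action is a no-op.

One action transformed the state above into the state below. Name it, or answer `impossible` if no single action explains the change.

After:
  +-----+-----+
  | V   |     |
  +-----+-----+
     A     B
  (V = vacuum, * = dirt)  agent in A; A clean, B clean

try  Left: (A; A:soiled, B:soiled)
try Right: (B; A:soiled, B:soiled)
try  Suck: (A; A:clean, B:soiled)
no single action produces the after-state

impossible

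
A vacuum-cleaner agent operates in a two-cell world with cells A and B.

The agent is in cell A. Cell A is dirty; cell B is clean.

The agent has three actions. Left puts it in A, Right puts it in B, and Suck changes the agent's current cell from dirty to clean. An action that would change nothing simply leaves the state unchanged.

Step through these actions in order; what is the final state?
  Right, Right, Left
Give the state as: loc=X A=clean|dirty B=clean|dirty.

loc=A A=dirty B=clean

step 1/3 (Right): loc=B A=dirty B=clean
step 2/3 (Right): loc=B A=dirty B=clean
step 3/3 (Left): loc=A A=dirty B=clean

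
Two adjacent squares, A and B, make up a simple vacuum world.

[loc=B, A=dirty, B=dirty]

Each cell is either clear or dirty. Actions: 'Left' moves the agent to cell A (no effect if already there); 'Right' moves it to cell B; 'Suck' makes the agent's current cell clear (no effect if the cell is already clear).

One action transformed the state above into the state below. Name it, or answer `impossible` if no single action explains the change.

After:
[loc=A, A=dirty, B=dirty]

Left

try  Left: in A — A dirty, B dirty  ← match
try Right: in B — A dirty, B dirty
try  Suck: in B — A dirty, B clear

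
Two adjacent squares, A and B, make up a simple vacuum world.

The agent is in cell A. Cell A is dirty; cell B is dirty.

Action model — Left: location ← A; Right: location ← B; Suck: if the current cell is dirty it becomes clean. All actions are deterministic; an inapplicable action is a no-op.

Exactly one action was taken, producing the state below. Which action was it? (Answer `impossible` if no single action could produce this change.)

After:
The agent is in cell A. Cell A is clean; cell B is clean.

impossible

try  Left: (A; A:dirty, B:dirty)
try Right: (B; A:dirty, B:dirty)
try  Suck: (A; A:clean, B:dirty)
no single action produces the after-state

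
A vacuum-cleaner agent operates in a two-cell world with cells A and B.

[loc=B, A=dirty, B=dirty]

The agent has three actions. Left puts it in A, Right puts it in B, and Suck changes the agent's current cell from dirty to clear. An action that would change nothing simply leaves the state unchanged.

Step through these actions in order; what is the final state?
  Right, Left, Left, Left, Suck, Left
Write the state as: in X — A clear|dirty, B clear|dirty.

in A — A clear, B dirty

1) do Right; now in B — A dirty, B dirty
2) do Left; now in A — A dirty, B dirty
3) do Left; now in A — A dirty, B dirty
4) do Left; now in A — A dirty, B dirty
5) do Suck; now in A — A clear, B dirty
6) do Left; now in A — A clear, B dirty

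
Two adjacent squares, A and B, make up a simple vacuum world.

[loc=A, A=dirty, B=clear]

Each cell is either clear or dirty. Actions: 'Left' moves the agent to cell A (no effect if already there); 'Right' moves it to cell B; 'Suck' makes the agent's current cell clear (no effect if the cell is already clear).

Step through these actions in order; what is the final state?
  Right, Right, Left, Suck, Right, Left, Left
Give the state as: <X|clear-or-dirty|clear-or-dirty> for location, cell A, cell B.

<A|clear|clear>

[1] after Right: <B|dirty|clear>
[2] after Right: <B|dirty|clear>
[3] after Left: <A|dirty|clear>
[4] after Suck: <A|clear|clear>
[5] after Right: <B|clear|clear>
[6] after Left: <A|clear|clear>
[7] after Left: <A|clear|clear>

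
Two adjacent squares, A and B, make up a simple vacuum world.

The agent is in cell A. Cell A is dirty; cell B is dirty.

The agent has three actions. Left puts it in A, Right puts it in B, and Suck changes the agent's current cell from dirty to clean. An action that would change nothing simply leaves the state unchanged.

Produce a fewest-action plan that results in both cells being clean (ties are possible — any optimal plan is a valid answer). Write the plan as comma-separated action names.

1. Suck → <A|clean|dirty>
2. Right → <B|clean|dirty>
3. Suck → <B|clean|clean>
min 3: Suck A + move + Suck B

Suck, Right, Suck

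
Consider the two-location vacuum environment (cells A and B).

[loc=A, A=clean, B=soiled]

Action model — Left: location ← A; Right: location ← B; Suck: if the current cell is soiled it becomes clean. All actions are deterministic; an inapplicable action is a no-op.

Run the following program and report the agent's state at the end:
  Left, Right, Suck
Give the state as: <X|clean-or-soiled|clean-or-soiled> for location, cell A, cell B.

step 1/3 (Left): <A|clean|soiled>
step 2/3 (Right): <B|clean|soiled>
step 3/3 (Suck): <B|clean|clean>

<B|clean|clean>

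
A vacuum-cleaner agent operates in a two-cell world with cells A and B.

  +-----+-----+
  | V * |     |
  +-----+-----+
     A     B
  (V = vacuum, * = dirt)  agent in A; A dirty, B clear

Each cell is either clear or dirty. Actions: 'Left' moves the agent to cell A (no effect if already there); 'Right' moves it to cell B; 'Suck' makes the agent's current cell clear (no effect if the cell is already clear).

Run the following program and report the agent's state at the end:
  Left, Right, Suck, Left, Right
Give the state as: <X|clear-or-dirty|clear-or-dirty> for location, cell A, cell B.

1. Left → <A|dirty|clear>
2. Right → <B|dirty|clear>
3. Suck → <B|dirty|clear>
4. Left → <A|dirty|clear>
5. Right → <B|dirty|clear>

<B|dirty|clear>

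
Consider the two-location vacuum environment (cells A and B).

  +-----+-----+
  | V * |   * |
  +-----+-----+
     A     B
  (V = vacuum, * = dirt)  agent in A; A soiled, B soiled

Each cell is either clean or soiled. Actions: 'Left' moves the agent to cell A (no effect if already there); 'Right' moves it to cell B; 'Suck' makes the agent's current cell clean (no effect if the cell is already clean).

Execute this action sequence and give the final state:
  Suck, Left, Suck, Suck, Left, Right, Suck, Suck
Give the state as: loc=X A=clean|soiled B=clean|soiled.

1) do Suck; now loc=A A=clean B=soiled
2) do Left; now loc=A A=clean B=soiled
3) do Suck; now loc=A A=clean B=soiled
4) do Suck; now loc=A A=clean B=soiled
5) do Left; now loc=A A=clean B=soiled
6) do Right; now loc=B A=clean B=soiled
7) do Suck; now loc=B A=clean B=clean
8) do Suck; now loc=B A=clean B=clean

loc=B A=clean B=clean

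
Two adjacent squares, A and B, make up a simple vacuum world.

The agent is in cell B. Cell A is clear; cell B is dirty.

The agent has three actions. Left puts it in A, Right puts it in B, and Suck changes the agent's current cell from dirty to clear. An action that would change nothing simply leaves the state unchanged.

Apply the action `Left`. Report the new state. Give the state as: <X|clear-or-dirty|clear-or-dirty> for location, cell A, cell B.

start: <B|clear|dirty>
1) do Left; now <A|clear|dirty>

<A|clear|dirty>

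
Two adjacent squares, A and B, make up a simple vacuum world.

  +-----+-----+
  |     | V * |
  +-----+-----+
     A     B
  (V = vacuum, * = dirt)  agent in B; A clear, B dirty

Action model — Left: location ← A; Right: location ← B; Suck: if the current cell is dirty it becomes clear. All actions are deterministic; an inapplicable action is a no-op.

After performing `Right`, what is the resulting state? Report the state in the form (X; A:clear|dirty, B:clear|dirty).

start: (B; A:clear, B:dirty)
t=1 Right ⇒ (B; A:clear, B:dirty)

(B; A:clear, B:dirty)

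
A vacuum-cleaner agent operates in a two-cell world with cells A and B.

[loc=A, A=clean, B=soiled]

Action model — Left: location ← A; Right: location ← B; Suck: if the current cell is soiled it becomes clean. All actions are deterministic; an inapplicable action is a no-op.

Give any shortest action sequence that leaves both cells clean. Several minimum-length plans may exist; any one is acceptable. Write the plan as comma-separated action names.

Right, Suck

t=1 Right ⇒ in B — A clean, B soiled
t=2 Suck ⇒ in B — A clean, B clean
min 2: go B then Suck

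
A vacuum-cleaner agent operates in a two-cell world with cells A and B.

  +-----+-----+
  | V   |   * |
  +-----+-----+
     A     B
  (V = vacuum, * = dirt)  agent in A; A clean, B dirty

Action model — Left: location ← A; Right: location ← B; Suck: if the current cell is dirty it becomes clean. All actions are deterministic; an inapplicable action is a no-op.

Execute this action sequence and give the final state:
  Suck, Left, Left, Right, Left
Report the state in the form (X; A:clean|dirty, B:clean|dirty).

(A; A:clean, B:dirty)

step 1/5 (Suck): (A; A:clean, B:dirty)
step 2/5 (Left): (A; A:clean, B:dirty)
step 3/5 (Left): (A; A:clean, B:dirty)
step 4/5 (Right): (B; A:clean, B:dirty)
step 5/5 (Left): (A; A:clean, B:dirty)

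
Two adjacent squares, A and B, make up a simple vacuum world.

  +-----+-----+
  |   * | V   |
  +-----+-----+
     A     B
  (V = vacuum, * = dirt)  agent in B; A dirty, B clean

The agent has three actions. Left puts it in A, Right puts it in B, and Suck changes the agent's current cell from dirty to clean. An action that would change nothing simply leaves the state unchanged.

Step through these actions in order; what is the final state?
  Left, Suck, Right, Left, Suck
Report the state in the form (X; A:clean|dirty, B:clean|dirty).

1. Left → (A; A:dirty, B:clean)
2. Suck → (A; A:clean, B:clean)
3. Right → (B; A:clean, B:clean)
4. Left → (A; A:clean, B:clean)
5. Suck → (A; A:clean, B:clean)

(A; A:clean, B:clean)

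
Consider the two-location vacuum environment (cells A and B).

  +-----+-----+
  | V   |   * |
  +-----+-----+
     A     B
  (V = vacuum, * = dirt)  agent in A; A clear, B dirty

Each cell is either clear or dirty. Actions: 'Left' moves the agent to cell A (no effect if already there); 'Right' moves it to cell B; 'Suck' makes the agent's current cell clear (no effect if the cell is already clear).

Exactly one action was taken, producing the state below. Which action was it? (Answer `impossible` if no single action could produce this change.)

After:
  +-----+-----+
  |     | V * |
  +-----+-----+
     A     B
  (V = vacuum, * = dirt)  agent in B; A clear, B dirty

Right

try  Left: (A; A:clear, B:dirty)
try Right: (B; A:clear, B:dirty)  ← match
try  Suck: (A; A:clear, B:dirty)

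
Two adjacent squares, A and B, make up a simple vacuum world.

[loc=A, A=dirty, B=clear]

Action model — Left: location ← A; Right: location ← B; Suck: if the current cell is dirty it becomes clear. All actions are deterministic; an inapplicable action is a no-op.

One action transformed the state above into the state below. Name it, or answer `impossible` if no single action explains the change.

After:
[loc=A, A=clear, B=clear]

try  Left: in A — A dirty, B clear
try Right: in B — A dirty, B clear
try  Suck: in A — A clear, B clear  ← match

Suck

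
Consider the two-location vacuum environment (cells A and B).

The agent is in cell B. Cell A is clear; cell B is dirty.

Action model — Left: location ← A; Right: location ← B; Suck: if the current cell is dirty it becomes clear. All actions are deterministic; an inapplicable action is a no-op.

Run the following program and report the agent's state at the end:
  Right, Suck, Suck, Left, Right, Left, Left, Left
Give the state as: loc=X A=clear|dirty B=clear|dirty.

loc=A A=clear B=clear

1) do Right; now loc=B A=clear B=dirty
2) do Suck; now loc=B A=clear B=clear
3) do Suck; now loc=B A=clear B=clear
4) do Left; now loc=A A=clear B=clear
5) do Right; now loc=B A=clear B=clear
6) do Left; now loc=A A=clear B=clear
7) do Left; now loc=A A=clear B=clear
8) do Left; now loc=A A=clear B=clear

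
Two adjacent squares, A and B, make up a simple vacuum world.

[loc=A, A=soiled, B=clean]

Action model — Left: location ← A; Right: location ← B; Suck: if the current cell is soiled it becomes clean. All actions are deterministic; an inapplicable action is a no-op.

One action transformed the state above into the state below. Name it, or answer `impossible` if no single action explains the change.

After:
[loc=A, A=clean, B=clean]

Suck

try  Left: (A; A:soiled, B:clean)
try Right: (B; A:soiled, B:clean)
try  Suck: (A; A:clean, B:clean)  ← match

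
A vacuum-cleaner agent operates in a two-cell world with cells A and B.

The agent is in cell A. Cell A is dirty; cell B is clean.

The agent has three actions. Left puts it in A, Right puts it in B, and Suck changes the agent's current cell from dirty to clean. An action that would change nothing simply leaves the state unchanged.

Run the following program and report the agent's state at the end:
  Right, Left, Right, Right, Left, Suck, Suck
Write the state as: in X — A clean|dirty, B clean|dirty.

step 1/7 (Right): in B — A dirty, B clean
step 2/7 (Left): in A — A dirty, B clean
step 3/7 (Right): in B — A dirty, B clean
step 4/7 (Right): in B — A dirty, B clean
step 5/7 (Left): in A — A dirty, B clean
step 6/7 (Suck): in A — A clean, B clean
step 7/7 (Suck): in A — A clean, B clean

in A — A clean, B clean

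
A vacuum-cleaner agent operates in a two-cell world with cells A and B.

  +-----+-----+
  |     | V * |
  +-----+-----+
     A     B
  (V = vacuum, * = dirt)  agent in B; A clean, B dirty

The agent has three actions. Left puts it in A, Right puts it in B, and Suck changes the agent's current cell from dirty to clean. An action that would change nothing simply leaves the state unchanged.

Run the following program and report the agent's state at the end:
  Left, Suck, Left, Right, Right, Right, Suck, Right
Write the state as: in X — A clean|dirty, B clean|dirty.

1. Left → in A — A clean, B dirty
2. Suck → in A — A clean, B dirty
3. Left → in A — A clean, B dirty
4. Right → in B — A clean, B dirty
5. Right → in B — A clean, B dirty
6. Right → in B — A clean, B dirty
7. Suck → in B — A clean, B clean
8. Right → in B — A clean, B clean

in B — A clean, B clean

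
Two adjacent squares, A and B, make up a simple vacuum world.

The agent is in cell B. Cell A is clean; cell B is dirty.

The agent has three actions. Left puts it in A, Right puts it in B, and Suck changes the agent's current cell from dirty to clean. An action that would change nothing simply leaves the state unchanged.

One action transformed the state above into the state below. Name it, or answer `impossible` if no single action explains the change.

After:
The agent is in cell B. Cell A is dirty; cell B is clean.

impossible

try  Left: loc=A A=clean B=dirty
try Right: loc=B A=clean B=dirty
try  Suck: loc=B A=clean B=clean
no single action produces the after-state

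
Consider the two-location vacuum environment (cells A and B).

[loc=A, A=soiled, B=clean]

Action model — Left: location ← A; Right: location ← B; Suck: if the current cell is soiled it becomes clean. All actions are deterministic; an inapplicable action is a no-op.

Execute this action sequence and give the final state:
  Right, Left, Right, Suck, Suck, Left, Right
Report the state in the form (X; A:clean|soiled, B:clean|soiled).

t=1 Right ⇒ (B; A:soiled, B:clean)
t=2 Left ⇒ (A; A:soiled, B:clean)
t=3 Right ⇒ (B; A:soiled, B:clean)
t=4 Suck ⇒ (B; A:soiled, B:clean)
t=5 Suck ⇒ (B; A:soiled, B:clean)
t=6 Left ⇒ (A; A:soiled, B:clean)
t=7 Right ⇒ (B; A:soiled, B:clean)

(B; A:soiled, B:clean)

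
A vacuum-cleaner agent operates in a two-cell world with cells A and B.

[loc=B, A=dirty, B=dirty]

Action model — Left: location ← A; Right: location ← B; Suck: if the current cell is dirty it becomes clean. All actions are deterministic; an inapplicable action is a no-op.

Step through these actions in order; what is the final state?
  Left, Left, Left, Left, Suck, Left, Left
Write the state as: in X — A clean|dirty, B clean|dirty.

t=1 Left ⇒ in A — A dirty, B dirty
t=2 Left ⇒ in A — A dirty, B dirty
t=3 Left ⇒ in A — A dirty, B dirty
t=4 Left ⇒ in A — A dirty, B dirty
t=5 Suck ⇒ in A — A clean, B dirty
t=6 Left ⇒ in A — A clean, B dirty
t=7 Left ⇒ in A — A clean, B dirty

in A — A clean, B dirty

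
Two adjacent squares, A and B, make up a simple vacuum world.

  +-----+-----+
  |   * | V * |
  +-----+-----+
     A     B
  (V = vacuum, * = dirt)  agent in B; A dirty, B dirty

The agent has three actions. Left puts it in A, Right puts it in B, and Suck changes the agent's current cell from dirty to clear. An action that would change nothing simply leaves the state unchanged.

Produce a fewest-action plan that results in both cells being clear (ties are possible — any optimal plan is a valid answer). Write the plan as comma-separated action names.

[1] after Suck: (B; A:dirty, B:clear)
[2] after Left: (A; A:dirty, B:clear)
[3] after Suck: (A; A:clear, B:clear)
min 3: Suck B + move + Suck A

Suck, Left, Suck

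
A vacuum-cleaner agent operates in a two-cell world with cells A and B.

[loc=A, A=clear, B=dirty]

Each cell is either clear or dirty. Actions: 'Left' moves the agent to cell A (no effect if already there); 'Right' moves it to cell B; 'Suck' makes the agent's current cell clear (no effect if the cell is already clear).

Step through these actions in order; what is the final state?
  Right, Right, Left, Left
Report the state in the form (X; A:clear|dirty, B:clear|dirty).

1. Right → (B; A:clear, B:dirty)
2. Right → (B; A:clear, B:dirty)
3. Left → (A; A:clear, B:dirty)
4. Left → (A; A:clear, B:dirty)

(A; A:clear, B:dirty)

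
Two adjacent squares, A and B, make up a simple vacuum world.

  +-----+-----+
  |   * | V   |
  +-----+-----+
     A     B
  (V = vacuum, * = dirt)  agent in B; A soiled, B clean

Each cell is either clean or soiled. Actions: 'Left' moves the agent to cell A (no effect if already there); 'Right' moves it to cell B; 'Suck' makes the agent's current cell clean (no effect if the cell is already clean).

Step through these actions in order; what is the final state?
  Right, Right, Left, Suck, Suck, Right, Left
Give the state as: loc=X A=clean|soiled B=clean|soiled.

loc=A A=clean B=clean

t=1 Right ⇒ loc=B A=soiled B=clean
t=2 Right ⇒ loc=B A=soiled B=clean
t=3 Left ⇒ loc=A A=soiled B=clean
t=4 Suck ⇒ loc=A A=clean B=clean
t=5 Suck ⇒ loc=A A=clean B=clean
t=6 Right ⇒ loc=B A=clean B=clean
t=7 Left ⇒ loc=A A=clean B=clean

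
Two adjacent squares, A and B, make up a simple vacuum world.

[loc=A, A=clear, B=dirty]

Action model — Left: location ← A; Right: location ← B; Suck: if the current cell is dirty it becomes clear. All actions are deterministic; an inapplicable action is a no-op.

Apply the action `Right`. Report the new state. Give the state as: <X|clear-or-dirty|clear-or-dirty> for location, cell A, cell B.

start: <A|clear|dirty>
1) do Right; now <B|clear|dirty>

<B|clear|dirty>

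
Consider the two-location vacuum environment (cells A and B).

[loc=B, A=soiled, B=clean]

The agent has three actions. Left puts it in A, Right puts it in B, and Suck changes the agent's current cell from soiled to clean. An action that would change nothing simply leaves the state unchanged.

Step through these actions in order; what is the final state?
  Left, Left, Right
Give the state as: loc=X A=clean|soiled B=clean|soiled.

Left (#1): loc=A A=soiled B=clean
Left (#2): loc=A A=soiled B=clean
Right (#3): loc=B A=soiled B=clean

loc=B A=soiled B=clean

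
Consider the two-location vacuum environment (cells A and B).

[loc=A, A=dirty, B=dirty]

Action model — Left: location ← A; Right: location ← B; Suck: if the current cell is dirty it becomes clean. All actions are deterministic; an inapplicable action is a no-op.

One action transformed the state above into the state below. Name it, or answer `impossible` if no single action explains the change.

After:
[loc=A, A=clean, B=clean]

try  Left: loc=A A=dirty B=dirty
try Right: loc=B A=dirty B=dirty
try  Suck: loc=A A=clean B=dirty
no single action produces the after-state

impossible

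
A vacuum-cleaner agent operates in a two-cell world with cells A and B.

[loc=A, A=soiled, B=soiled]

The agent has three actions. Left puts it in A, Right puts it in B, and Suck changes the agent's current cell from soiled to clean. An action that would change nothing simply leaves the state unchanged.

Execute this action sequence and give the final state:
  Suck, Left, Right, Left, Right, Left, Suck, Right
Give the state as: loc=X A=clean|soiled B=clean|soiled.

1. Suck → loc=A A=clean B=soiled
2. Left → loc=A A=clean B=soiled
3. Right → loc=B A=clean B=soiled
4. Left → loc=A A=clean B=soiled
5. Right → loc=B A=clean B=soiled
6. Left → loc=A A=clean B=soiled
7. Suck → loc=A A=clean B=soiled
8. Right → loc=B A=clean B=soiled

loc=B A=clean B=soiled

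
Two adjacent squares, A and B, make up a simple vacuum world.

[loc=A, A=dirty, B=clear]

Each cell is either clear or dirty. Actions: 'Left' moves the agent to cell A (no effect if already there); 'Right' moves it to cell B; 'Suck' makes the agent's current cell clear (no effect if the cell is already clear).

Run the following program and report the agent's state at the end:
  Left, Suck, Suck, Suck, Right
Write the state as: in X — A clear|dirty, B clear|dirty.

step 1/5 (Left): in A — A dirty, B clear
step 2/5 (Suck): in A — A clear, B clear
step 3/5 (Suck): in A — A clear, B clear
step 4/5 (Suck): in A — A clear, B clear
step 5/5 (Right): in B — A clear, B clear

in B — A clear, B clear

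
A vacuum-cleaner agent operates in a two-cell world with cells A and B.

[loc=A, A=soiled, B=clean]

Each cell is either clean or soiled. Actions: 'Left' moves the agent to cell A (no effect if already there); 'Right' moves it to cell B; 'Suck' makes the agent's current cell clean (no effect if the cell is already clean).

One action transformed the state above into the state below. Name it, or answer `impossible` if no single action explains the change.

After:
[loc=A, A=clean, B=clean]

try  Left: in A — A soiled, B clean
try Right: in B — A soiled, B clean
try  Suck: in A — A clean, B clean  ← match

Suck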